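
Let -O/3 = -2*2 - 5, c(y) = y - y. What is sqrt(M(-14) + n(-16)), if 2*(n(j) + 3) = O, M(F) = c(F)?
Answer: sqrt(42)/2 ≈ 3.2404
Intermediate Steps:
c(y) = 0
M(F) = 0
O = 27 (O = -3*(-2*2 - 5) = -3*(-4 - 5) = -3*(-9) = 27)
n(j) = 21/2 (n(j) = -3 + (1/2)*27 = -3 + 27/2 = 21/2)
sqrt(M(-14) + n(-16)) = sqrt(0 + 21/2) = sqrt(21/2) = sqrt(42)/2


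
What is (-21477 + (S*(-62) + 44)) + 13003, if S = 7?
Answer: -8864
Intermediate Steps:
(-21477 + (S*(-62) + 44)) + 13003 = (-21477 + (7*(-62) + 44)) + 13003 = (-21477 + (-434 + 44)) + 13003 = (-21477 - 390) + 13003 = -21867 + 13003 = -8864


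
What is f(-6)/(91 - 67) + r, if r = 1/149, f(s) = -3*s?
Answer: 451/596 ≈ 0.75671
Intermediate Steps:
r = 1/149 ≈ 0.0067114
f(-6)/(91 - 67) + r = (-3*(-6))/(91 - 67) + 1/149 = 18/24 + 1/149 = (1/24)*18 + 1/149 = 3/4 + 1/149 = 451/596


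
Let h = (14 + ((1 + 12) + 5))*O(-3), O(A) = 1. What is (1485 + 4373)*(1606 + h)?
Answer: 9595404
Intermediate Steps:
h = 32 (h = (14 + ((1 + 12) + 5))*1 = (14 + (13 + 5))*1 = (14 + 18)*1 = 32*1 = 32)
(1485 + 4373)*(1606 + h) = (1485 + 4373)*(1606 + 32) = 5858*1638 = 9595404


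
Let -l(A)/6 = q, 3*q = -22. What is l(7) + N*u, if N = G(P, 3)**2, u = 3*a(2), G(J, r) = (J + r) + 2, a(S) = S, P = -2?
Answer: 98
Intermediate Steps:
q = -22/3 (q = (1/3)*(-22) = -22/3 ≈ -7.3333)
l(A) = 44 (l(A) = -6*(-22/3) = 44)
G(J, r) = 2 + J + r
u = 6 (u = 3*2 = 6)
N = 9 (N = (2 - 2 + 3)**2 = 3**2 = 9)
l(7) + N*u = 44 + 9*6 = 44 + 54 = 98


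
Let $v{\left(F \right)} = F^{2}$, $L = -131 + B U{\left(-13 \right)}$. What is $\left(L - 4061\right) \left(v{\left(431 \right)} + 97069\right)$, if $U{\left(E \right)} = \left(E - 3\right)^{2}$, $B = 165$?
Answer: $10761115840$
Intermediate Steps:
$U{\left(E \right)} = \left(-3 + E\right)^{2}$
$L = 42109$ ($L = -131 + 165 \left(-3 - 13\right)^{2} = -131 + 165 \left(-16\right)^{2} = -131 + 165 \cdot 256 = -131 + 42240 = 42109$)
$\left(L - 4061\right) \left(v{\left(431 \right)} + 97069\right) = \left(42109 - 4061\right) \left(431^{2} + 97069\right) = 38048 \left(185761 + 97069\right) = 38048 \cdot 282830 = 10761115840$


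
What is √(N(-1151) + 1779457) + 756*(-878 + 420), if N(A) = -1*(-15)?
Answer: -346248 + 4*√111217 ≈ -3.4491e+5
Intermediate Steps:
N(A) = 15
√(N(-1151) + 1779457) + 756*(-878 + 420) = √(15 + 1779457) + 756*(-878 + 420) = √1779472 + 756*(-458) = 4*√111217 - 346248 = -346248 + 4*√111217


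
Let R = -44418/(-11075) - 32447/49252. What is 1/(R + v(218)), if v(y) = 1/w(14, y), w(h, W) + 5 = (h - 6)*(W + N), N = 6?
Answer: 974747563300/3267761903157 ≈ 0.29829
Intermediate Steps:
w(h, W) = -5 + (-6 + h)*(6 + W) (w(h, W) = -5 + (h - 6)*(W + 6) = -5 + (-6 + h)*(6 + W))
R = 1828324811/545465900 (R = -44418*(-1/11075) - 32447*1/49252 = 44418/11075 - 32447/49252 = 1828324811/545465900 ≈ 3.3519)
v(y) = 1/(43 + 8*y) (v(y) = 1/(-41 - 6*y + 6*14 + y*14) = 1/(-41 - 6*y + 84 + 14*y) = 1/(43 + 8*y))
1/(R + v(218)) = 1/(1828324811/545465900 + 1/(43 + 8*218)) = 1/(1828324811/545465900 + 1/(43 + 1744)) = 1/(1828324811/545465900 + 1/1787) = 1/(3267761903157/974747563300) = 974747563300/3267761903157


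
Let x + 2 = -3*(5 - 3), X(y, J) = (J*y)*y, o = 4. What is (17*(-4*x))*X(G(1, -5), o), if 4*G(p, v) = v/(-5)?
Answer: 136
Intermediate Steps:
G(p, v) = -v/20 (G(p, v) = (v/(-5))/4 = (v*(-⅕))/4 = (-v/5)/4 = -v/20)
X(y, J) = J*y²
x = -8 (x = -2 - 3*(5 - 3) = -2 - 3*2 = -2 - 6 = -8)
(17*(-4*x))*X(G(1, -5), o) = (17*(-4*(-8)))*(4*(-1/20*(-5))²) = (17*32)*(4*(¼)²) = 544*(4*(1/16)) = 544*(¼) = 136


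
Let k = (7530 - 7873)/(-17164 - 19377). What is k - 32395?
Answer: -1183745352/36541 ≈ -32395.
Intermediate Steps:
k = 343/36541 (k = -343/(-36541) = -343*(-1/36541) = 343/36541 ≈ 0.0093867)
k - 32395 = 343/36541 - 32395 = -1183745352/36541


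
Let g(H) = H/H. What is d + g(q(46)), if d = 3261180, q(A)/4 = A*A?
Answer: 3261181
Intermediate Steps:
q(A) = 4*A**2 (q(A) = 4*(A*A) = 4*A**2)
g(H) = 1
d + g(q(46)) = 3261180 + 1 = 3261181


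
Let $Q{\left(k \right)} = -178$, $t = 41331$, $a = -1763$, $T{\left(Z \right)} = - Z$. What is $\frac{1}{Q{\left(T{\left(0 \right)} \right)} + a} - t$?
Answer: $- \frac{80223472}{1941} \approx -41331.0$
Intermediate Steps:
$\frac{1}{Q{\left(T{\left(0 \right)} \right)} + a} - t = \frac{1}{-178 - 1763} - 41331 = \frac{1}{-1941} - 41331 = - \frac{1}{1941} - 41331 = - \frac{80223472}{1941}$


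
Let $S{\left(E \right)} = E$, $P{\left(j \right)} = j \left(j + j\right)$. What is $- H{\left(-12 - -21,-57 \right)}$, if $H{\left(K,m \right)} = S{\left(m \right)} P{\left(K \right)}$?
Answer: $9234$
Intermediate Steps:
$P{\left(j \right)} = 2 j^{2}$ ($P{\left(j \right)} = j 2 j = 2 j^{2}$)
$H{\left(K,m \right)} = 2 m K^{2}$ ($H{\left(K,m \right)} = m 2 K^{2} = 2 m K^{2}$)
$- H{\left(-12 - -21,-57 \right)} = - 2 \left(-57\right) \left(-12 - -21\right)^{2} = - 2 \left(-57\right) \left(-12 + 21\right)^{2} = - 2 \left(-57\right) 9^{2} = - 2 \left(-57\right) 81 = \left(-1\right) \left(-9234\right) = 9234$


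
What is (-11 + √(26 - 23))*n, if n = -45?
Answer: 495 - 45*√3 ≈ 417.06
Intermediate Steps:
(-11 + √(26 - 23))*n = (-11 + √(26 - 23))*(-45) = (-11 + √3)*(-45) = 495 - 45*√3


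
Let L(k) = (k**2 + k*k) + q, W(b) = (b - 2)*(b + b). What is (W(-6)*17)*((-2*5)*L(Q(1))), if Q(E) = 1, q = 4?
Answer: -97920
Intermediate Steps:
W(b) = 2*b*(-2 + b) (W(b) = (-2 + b)*(2*b) = 2*b*(-2 + b))
L(k) = 4 + 2*k**2 (L(k) = (k**2 + k*k) + 4 = (k**2 + k**2) + 4 = 2*k**2 + 4 = 4 + 2*k**2)
(W(-6)*17)*((-2*5)*L(Q(1))) = ((2*(-6)*(-2 - 6))*17)*((-2*5)*(4 + 2*1**2)) = ((2*(-6)*(-8))*17)*(-10*(4 + 2*1)) = (96*17)*(-10*(4 + 2)) = 1632*(-10*6) = 1632*(-60) = -97920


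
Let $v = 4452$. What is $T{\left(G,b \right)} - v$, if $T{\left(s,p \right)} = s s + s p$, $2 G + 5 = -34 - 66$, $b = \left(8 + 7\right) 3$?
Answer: $- \frac{16233}{4} \approx -4058.3$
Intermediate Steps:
$b = 45$ ($b = 15 \cdot 3 = 45$)
$G = - \frac{105}{2}$ ($G = - \frac{5}{2} + \frac{-34 - 66}{2} = - \frac{5}{2} + \frac{1}{2} \left(-100\right) = - \frac{5}{2} - 50 = - \frac{105}{2} \approx -52.5$)
$T{\left(s,p \right)} = s^{2} + p s$
$T{\left(G,b \right)} - v = - \frac{105 \left(45 - \frac{105}{2}\right)}{2} - 4452 = \left(- \frac{105}{2}\right) \left(- \frac{15}{2}\right) - 4452 = \frac{1575}{4} - 4452 = - \frac{16233}{4}$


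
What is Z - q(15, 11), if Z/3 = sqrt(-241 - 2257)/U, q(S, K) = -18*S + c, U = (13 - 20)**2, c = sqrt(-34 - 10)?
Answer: 270 - 2*I*sqrt(11) + 3*I*sqrt(2498)/49 ≈ 270.0 - 3.5732*I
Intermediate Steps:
c = 2*I*sqrt(11) (c = sqrt(-44) = 2*I*sqrt(11) ≈ 6.6332*I)
U = 49 (U = (-7)**2 = 49)
q(S, K) = -18*S + 2*I*sqrt(11)
Z = 3*I*sqrt(2498)/49 (Z = 3*(sqrt(-241 - 2257)/49) = 3*(sqrt(-2498)*(1/49)) = 3*((I*sqrt(2498))*(1/49)) = 3*(I*sqrt(2498)/49) = 3*I*sqrt(2498)/49 ≈ 3.06*I)
Z - q(15, 11) = 3*I*sqrt(2498)/49 - (-18*15 + 2*I*sqrt(11)) = 3*I*sqrt(2498)/49 - (-270 + 2*I*sqrt(11)) = 3*I*sqrt(2498)/49 + (270 - 2*I*sqrt(11)) = 270 - 2*I*sqrt(11) + 3*I*sqrt(2498)/49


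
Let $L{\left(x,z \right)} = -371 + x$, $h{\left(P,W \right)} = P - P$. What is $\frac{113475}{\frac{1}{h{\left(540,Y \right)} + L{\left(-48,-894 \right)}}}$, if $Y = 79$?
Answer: $-47546025$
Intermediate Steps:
$h{\left(P,W \right)} = 0$
$\frac{113475}{\frac{1}{h{\left(540,Y \right)} + L{\left(-48,-894 \right)}}} = \frac{113475}{\frac{1}{0 - 419}} = \frac{113475}{\frac{1}{-419}} = \frac{113475}{- \frac{1}{419}} = 113475 \left(-419\right) = -47546025$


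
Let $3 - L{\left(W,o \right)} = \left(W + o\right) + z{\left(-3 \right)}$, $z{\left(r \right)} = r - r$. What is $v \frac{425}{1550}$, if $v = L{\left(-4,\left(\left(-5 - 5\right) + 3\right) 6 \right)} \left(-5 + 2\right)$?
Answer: $- \frac{2499}{62} \approx -40.306$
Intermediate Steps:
$z{\left(r \right)} = 0$
$L{\left(W,o \right)} = 3 - W - o$ ($L{\left(W,o \right)} = 3 - \left(\left(W + o\right) + 0\right) = 3 - \left(W + o\right) = 3 - W - o$)
$v = -147$ ($v = \left(3 - -4 - \left(\left(-5 - 5\right) + 3\right) 6\right) \left(-5 + 2\right) = \left(3 + 4 - \left(\left(-5 - 5\right) + 3\right) 6\right) \left(-3\right) = \left(3 + 4 - \left(-10 + 3\right) 6\right) \left(-3\right) = \left(3 + 4 - \left(-7\right) 6\right) \left(-3\right) = \left(3 + 4 - -42\right) \left(-3\right) = \left(3 + 4 + 42\right) \left(-3\right) = 49 \left(-3\right) = -147$)
$v \frac{425}{1550} = - 147 \cdot \frac{425}{1550} = - 147 \cdot 425 \cdot \frac{1}{1550} = \left(-147\right) \frac{17}{62} = - \frac{2499}{62}$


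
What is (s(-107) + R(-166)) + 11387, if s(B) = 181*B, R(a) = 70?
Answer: -7910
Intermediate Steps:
(s(-107) + R(-166)) + 11387 = (181*(-107) + 70) + 11387 = (-19367 + 70) + 11387 = -19297 + 11387 = -7910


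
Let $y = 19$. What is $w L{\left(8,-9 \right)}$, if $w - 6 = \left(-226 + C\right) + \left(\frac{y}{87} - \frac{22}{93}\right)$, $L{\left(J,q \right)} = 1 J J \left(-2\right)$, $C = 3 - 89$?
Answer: $\frac{105642368}{2697} \approx 39170.0$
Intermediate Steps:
$C = -86$ ($C = 3 - 89 = -86$)
$L{\left(J,q \right)} = - 2 J^{2}$ ($L{\left(J,q \right)} = J J \left(-2\right) = J^{2} \left(-2\right) = - 2 J^{2}$)
$w = - \frac{825331}{2697}$ ($w = 6 + \left(\left(-226 - 86\right) + \left(\frac{19}{87} - \frac{22}{93}\right)\right) = 6 + \left(-312 + \left(19 \cdot \frac{1}{87} - \frac{22}{93}\right)\right) = 6 + \left(-312 + \left(\frac{19}{87} - \frac{22}{93}\right)\right) = 6 - \frac{841513}{2697} = - \frac{825331}{2697} \approx -306.02$)
$w L{\left(8,-9 \right)} = - \frac{825331 \left(- 2 \cdot 8^{2}\right)}{2697} = - \frac{825331 \left(\left(-2\right) 64\right)}{2697} = \left(- \frac{825331}{2697}\right) \left(-128\right) = \frac{105642368}{2697}$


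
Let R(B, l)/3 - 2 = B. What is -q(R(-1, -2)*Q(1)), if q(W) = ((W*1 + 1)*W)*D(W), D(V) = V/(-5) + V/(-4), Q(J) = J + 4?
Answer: 1620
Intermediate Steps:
R(B, l) = 6 + 3*B
Q(J) = 4 + J
D(V) = -9*V/20 (D(V) = V*(-⅕) + V*(-¼) = -V/5 - V/4 = -9*V/20)
q(W) = -9*W²*(1 + W)/20 (q(W) = ((W*1 + 1)*W)*(-9*W/20) = ((W + 1)*W)*(-9*W/20) = ((1 + W)*W)*(-9*W/20) = (W*(1 + W))*(-9*W/20) = -9*W²*(1 + W)/20)
-q(R(-1, -2)*Q(1)) = -9*((6 + 3*(-1))*(4 + 1))²*(-1 - (6 + 3*(-1))*(4 + 1))/20 = -9*((6 - 3)*5)²*(-1 - (6 - 3)*5)/20 = -9*(3*5)²*(-1 - 3*5)/20 = -9*15²*(-1 - 1*15)/20 = -9*225*(-1 - 15)/20 = -9*225*(-16)/20 = -1*(-1620) = 1620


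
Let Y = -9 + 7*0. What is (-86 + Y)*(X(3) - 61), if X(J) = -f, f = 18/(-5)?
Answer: 5453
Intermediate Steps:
f = -18/5 (f = 18*(-1/5) = -18/5 ≈ -3.6000)
Y = -9 (Y = -9 + 0 = -9)
X(J) = 18/5 (X(J) = -1*(-18/5) = 18/5)
(-86 + Y)*(X(3) - 61) = (-86 - 9)*(18/5 - 61) = -95*(-287/5) = 5453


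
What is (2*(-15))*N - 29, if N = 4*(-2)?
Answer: 211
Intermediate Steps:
N = -8
(2*(-15))*N - 29 = (2*(-15))*(-8) - 29 = -30*(-8) - 29 = 240 - 29 = 211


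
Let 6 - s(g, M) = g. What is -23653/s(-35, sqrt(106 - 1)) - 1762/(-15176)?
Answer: -179442843/311108 ≈ -576.79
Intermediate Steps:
s(g, M) = 6 - g
-23653/s(-35, sqrt(106 - 1)) - 1762/(-15176) = -23653/(6 - 1*(-35)) - 1762/(-15176) = -23653/(6 + 35) - 1762*(-1/15176) = -23653/41 + 881/7588 = -179442843/311108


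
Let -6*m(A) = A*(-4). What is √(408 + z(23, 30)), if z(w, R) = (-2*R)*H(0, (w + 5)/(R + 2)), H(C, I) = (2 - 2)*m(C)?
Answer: 2*√102 ≈ 20.199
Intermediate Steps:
m(A) = 2*A/3 (m(A) = -A*(-4)/6 = -(-2)*A/3 = 2*A/3)
H(C, I) = 0 (H(C, I) = (2 - 2)*(2*C/3) = 0*(2*C/3) = 0)
z(w, R) = 0 (z(w, R) = -2*R*0 = 0)
√(408 + z(23, 30)) = √(408 + 0) = √408 = 2*√102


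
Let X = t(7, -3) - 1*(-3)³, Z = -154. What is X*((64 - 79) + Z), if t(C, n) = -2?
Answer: -4225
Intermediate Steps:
X = 25 (X = -2 - 1*(-3)³ = -2 - 1*(-27) = -2 + 27 = 25)
X*((64 - 79) + Z) = 25*((64 - 79) - 154) = 25*(-15 - 154) = 25*(-169) = -4225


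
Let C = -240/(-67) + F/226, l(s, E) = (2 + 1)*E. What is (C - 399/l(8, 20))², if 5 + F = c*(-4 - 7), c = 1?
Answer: 225874919169/22928016400 ≈ 9.8515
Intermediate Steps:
l(s, E) = 3*E
F = -16 (F = -5 + 1*(-4 - 7) = -5 + 1*(-11) = -5 - 11 = -16)
C = 26584/7571 (C = -240/(-67) - 16/226 = -240*(-1/67) - 16*1/226 = 240/67 - 8/113 = 26584/7571 ≈ 3.5113)
(C - 399/l(8, 20))² = (26584/7571 - 399/(3*20))² = (26584/7571 - 399/60)² = (26584/7571 - 399*1/60)² = (26584/7571 - 133/20)² = (-475263/151420)² = 225874919169/22928016400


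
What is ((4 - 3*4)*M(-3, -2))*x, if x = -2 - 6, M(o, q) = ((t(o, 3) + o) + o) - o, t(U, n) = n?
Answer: 0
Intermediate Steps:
M(o, q) = 3 + o (M(o, q) = ((3 + o) + o) - o = (3 + 2*o) - o = 3 + o)
x = -8
((4 - 3*4)*M(-3, -2))*x = ((4 - 3*4)*(3 - 3))*(-8) = ((4 - 12)*0)*(-8) = -8*0*(-8) = 0*(-8) = 0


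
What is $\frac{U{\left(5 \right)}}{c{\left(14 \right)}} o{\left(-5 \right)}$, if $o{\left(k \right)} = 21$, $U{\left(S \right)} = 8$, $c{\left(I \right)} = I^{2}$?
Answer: $\frac{6}{7} \approx 0.85714$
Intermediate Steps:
$\frac{U{\left(5 \right)}}{c{\left(14 \right)}} o{\left(-5 \right)} = \frac{8}{14^{2}} \cdot 21 = \frac{8}{196} \cdot 21 = 8 \cdot \frac{1}{196} \cdot 21 = \frac{2}{49} \cdot 21 = \frac{6}{7}$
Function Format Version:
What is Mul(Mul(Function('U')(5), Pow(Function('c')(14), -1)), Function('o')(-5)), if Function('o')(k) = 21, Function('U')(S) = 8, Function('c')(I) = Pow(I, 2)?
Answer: Rational(6, 7) ≈ 0.85714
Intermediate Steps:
Mul(Mul(Function('U')(5), Pow(Function('c')(14), -1)), Function('o')(-5)) = Mul(Mul(8, Pow(Pow(14, 2), -1)), 21) = Mul(Mul(8, Pow(196, -1)), 21) = Mul(Mul(8, Rational(1, 196)), 21) = Mul(Rational(2, 49), 21) = Rational(6, 7)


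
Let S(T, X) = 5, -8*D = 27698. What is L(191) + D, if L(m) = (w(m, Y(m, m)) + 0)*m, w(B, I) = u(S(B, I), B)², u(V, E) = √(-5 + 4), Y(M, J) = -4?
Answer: -14613/4 ≈ -3653.3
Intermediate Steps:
D = -13849/4 (D = -⅛*27698 = -13849/4 ≈ -3462.3)
u(V, E) = I (u(V, E) = √(-1) = I)
w(B, I) = -1 (w(B, I) = I² = -1)
L(m) = -m (L(m) = (-1 + 0)*m = -m)
L(191) + D = -1*191 - 13849/4 = -191 - 13849/4 = -14613/4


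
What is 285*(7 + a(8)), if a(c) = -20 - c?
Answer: -5985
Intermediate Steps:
285*(7 + a(8)) = 285*(7 + (-20 - 1*8)) = 285*(7 + (-20 - 8)) = 285*(7 - 28) = 285*(-21) = -5985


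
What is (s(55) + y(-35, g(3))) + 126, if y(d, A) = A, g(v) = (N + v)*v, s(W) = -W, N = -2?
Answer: 74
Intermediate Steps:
g(v) = v*(-2 + v) (g(v) = (-2 + v)*v = v*(-2 + v))
(s(55) + y(-35, g(3))) + 126 = (-1*55 + 3*(-2 + 3)) + 126 = (-55 + 3*1) + 126 = (-55 + 3) + 126 = -52 + 126 = 74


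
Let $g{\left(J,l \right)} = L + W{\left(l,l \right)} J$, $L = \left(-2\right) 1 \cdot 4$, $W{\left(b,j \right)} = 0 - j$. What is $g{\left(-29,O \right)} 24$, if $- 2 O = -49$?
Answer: $16860$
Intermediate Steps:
$W{\left(b,j \right)} = - j$
$O = \frac{49}{2}$ ($O = \left(- \frac{1}{2}\right) \left(-49\right) = \frac{49}{2} \approx 24.5$)
$L = -8$ ($L = \left(-2\right) 4 = -8$)
$g{\left(J,l \right)} = -8 - J l$ ($g{\left(J,l \right)} = -8 + - l J = -8 - J l$)
$g{\left(-29,O \right)} 24 = \left(-8 - \left(-29\right) \frac{49}{2}\right) 24 = \left(-8 + \frac{1421}{2}\right) 24 = \frac{1405}{2} \cdot 24 = 16860$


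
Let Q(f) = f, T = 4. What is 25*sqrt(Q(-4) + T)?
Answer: 0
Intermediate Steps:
25*sqrt(Q(-4) + T) = 25*sqrt(-4 + 4) = 25*sqrt(0) = 25*0 = 0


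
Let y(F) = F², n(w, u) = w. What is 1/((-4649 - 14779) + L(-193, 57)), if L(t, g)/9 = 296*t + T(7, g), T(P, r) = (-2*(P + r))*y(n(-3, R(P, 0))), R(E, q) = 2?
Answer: -1/543948 ≈ -1.8384e-6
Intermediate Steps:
T(P, r) = -18*P - 18*r (T(P, r) = -2*(P + r)*(-3)² = (-2*P - 2*r)*9 = -18*P - 18*r)
L(t, g) = -1134 - 162*g + 2664*t (L(t, g) = 9*(296*t + (-18*7 - 18*g)) = 9*(296*t + (-126 - 18*g)) = 9*(-126 - 18*g + 296*t) = -1134 - 162*g + 2664*t)
1/((-4649 - 14779) + L(-193, 57)) = 1/((-4649 - 14779) + (-1134 - 162*57 + 2664*(-193))) = 1/(-19428 + (-1134 - 9234 - 514152)) = 1/(-19428 - 524520) = 1/(-543948) = -1/543948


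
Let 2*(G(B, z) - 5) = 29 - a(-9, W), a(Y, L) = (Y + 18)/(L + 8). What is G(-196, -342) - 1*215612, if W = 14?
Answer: -9486079/44 ≈ -2.1559e+5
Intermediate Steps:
a(Y, L) = (18 + Y)/(8 + L)
G(B, z) = 849/44 (G(B, z) = 5 + (29 - (18 - 9)/(8 + 14))/2 = 5 + (29 - 9/22)/2 = 5 + (1/2)*(629/22) = 5 + 629/44 = 849/44)
G(-196, -342) - 1*215612 = 849/44 - 1*215612 = 849/44 - 215612 = -9486079/44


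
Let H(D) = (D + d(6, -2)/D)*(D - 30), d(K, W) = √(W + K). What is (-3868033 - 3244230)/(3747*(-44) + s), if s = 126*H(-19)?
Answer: 135132997/891330 ≈ 151.61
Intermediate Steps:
d(K, W) = √(K + W)
H(D) = (-30 + D)*(D + 2/D) (H(D) = (D + √(6 - 2)/D)*(D - 30) = (D + √4/D)*(-30 + D) = (D + 2/D)*(-30 + D) = (-30 + D)*(D + 2/D))
s = 2241162/19 (s = 126*(2 + (-19)² - 60/(-19) - 30*(-19)) = 126*(2 + 361 - 60*(-1/19) + 570) = 126*(2 + 361 + 60/19 + 570) = 126*(17787/19) = 2241162/19 ≈ 1.1796e+5)
(-3868033 - 3244230)/(3747*(-44) + s) = (-3868033 - 3244230)/(3747*(-44) + 2241162/19) = -7112263/(-164868 + 2241162/19) = -7112263/(-891330/19) = -7112263*(-19/891330) = 135132997/891330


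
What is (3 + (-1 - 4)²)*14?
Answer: 392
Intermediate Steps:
(3 + (-1 - 4)²)*14 = (3 + (-5)²)*14 = (3 + 25)*14 = 28*14 = 392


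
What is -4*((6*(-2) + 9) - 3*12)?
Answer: 156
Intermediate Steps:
-4*((6*(-2) + 9) - 3*12) = -4*((-12 + 9) - 36) = -4*(-3 - 36) = -4*(-39) = 156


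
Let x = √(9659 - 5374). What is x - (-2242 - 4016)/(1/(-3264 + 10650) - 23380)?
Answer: -46221588/172684679 + √4285 ≈ 65.192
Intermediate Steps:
x = √4285 ≈ 65.460
x - (-2242 - 4016)/(1/(-3264 + 10650) - 23380) = √4285 - (-2242 - 4016)/(1/(-3264 + 10650) - 23380) = √4285 - (-6258)/(1/7386 - 23380) = √4285 - (-6258)/(-172684679/7386) = √4285 - (-6258)*(-7386)/172684679 = √4285 - 1*46221588/172684679 = √4285 - 46221588/172684679 = -46221588/172684679 + √4285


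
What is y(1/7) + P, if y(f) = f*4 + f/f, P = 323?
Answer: 2272/7 ≈ 324.57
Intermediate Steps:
y(f) = 1 + 4*f (y(f) = 4*f + 1 = 1 + 4*f)
y(1/7) + P = (1 + 4/7) + 323 = 11/7 + 323 = 2272/7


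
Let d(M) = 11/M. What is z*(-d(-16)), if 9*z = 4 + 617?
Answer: 759/16 ≈ 47.438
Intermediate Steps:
z = 69 (z = (4 + 617)/9 = (⅑)*621 = 69)
z*(-d(-16)) = 69*(-11/(-16)) = 69*(-11*(-1)/16) = 69*(-1*(-11/16)) = 69*(11/16) = 759/16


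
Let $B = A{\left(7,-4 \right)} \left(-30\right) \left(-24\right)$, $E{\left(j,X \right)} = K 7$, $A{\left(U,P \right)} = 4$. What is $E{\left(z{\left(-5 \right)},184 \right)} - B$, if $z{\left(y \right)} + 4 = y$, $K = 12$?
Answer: $-2796$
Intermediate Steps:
$z{\left(y \right)} = -4 + y$
$E{\left(j,X \right)} = 84$ ($E{\left(j,X \right)} = 12 \cdot 7 = 84$)
$B = 2880$ ($B = 4 \left(-30\right) \left(-24\right) = \left(-120\right) \left(-24\right) = 2880$)
$E{\left(z{\left(-5 \right)},184 \right)} - B = 84 - 2880 = -2796$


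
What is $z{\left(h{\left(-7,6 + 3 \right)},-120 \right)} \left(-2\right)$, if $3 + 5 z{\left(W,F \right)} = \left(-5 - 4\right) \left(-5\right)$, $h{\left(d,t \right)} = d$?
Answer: $- \frac{84}{5} \approx -16.8$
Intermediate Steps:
$z{\left(W,F \right)} = \frac{42}{5}$ ($z{\left(W,F \right)} = - \frac{3}{5} + \frac{\left(-5 - 4\right) \left(-5\right)}{5} = - \frac{3}{5} + \frac{\left(-9\right) \left(-5\right)}{5} = - \frac{3}{5} + \frac{1}{5} \cdot 45 = - \frac{3}{5} + 9 = \frac{42}{5}$)
$z{\left(h{\left(-7,6 + 3 \right)},-120 \right)} \left(-2\right) = \frac{42}{5} \left(-2\right) = - \frac{84}{5}$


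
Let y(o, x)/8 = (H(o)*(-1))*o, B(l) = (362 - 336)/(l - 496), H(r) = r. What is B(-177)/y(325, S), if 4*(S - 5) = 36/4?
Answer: 1/21872500 ≈ 4.5720e-8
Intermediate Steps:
B(l) = 26/(-496 + l)
S = 29/4 (S = 5 + (36/4)/4 = 5 + (36*(¼))/4 = 5 + (¼)*9 = 5 + 9/4 = 29/4 ≈ 7.2500)
y(o, x) = -8*o² (y(o, x) = 8*((o*(-1))*o) = 8*((-o)*o) = 8*(-o²) = -8*o²)
B(-177)/y(325, S) = (26/(-496 - 177))/((-8*325²)) = (26/(-673))/((-8*105625)) = (26*(-1/673))/(-845000) = -26/673*(-1/845000) = 1/21872500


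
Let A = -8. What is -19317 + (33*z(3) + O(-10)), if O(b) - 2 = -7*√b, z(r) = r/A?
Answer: -154619/8 - 7*I*√10 ≈ -19327.0 - 22.136*I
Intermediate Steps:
z(r) = -r/8 (z(r) = r/(-8) = r*(-⅛) = -r/8)
O(b) = 2 - 7*√b
-19317 + (33*z(3) + O(-10)) = -19317 + (33*(-⅛*3) + (2 - 7*I*√10)) = -19317 + (33*(-3/8) + (2 - 7*I*√10)) = -19317 + (-99/8 + (2 - 7*I*√10)) = -19317 + (-83/8 - 7*I*√10) = -154619/8 - 7*I*√10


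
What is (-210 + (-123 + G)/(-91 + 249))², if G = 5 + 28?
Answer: 276723225/6241 ≈ 44340.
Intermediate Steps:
G = 33
(-210 + (-123 + G)/(-91 + 249))² = (-210 + (-123 + 33)/(-91 + 249))² = (-210 - 90/158)² = (-210 - 90*1/158)² = (-210 - 45/79)² = (-16635/79)² = 276723225/6241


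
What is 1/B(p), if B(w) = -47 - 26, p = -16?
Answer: -1/73 ≈ -0.013699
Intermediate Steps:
B(w) = -73
1/B(p) = 1/(-73) = -1/73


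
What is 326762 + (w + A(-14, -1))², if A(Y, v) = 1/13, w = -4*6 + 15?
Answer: 55236234/169 ≈ 3.2684e+5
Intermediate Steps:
w = -9 (w = -24 + 15 = -9)
A(Y, v) = 1/13
326762 + (w + A(-14, -1))² = 326762 + (-9 + 1/13)² = 326762 + (-116/13)² = 326762 + 13456/169 = 55236234/169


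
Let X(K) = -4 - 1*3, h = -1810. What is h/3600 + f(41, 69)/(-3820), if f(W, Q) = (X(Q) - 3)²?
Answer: -36371/68760 ≈ -0.52896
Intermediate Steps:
X(K) = -7 (X(K) = -4 - 3 = -7)
f(W, Q) = 100 (f(W, Q) = (-7 - 3)² = (-10)² = 100)
h/3600 + f(41, 69)/(-3820) = -1810/3600 + 100/(-3820) = -1810*1/3600 + 100*(-1/3820) = -181/360 - 5/191 = -36371/68760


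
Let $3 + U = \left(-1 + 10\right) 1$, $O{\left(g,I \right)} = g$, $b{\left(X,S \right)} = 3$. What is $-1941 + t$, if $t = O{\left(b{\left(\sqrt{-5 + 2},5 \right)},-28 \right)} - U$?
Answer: $-1944$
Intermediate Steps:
$U = 6$ ($U = -3 + \left(-1 + 10\right) 1 = -3 + 9 \cdot 1 = -3 + 9 = 6$)
$t = -3$ ($t = 3 - 6 = -3$)
$-1941 + t = -1941 - 3 = -1944$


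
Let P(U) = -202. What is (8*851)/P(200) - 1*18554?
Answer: -1877358/101 ≈ -18588.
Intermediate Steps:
(8*851)/P(200) - 1*18554 = (8*851)/(-202) - 1*18554 = 6808*(-1/202) - 18554 = -3404/101 - 18554 = -1877358/101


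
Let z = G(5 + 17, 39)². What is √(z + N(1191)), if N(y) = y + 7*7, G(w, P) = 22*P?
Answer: 2*√184351 ≈ 858.72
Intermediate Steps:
N(y) = 49 + y (N(y) = y + 49 = 49 + y)
z = 736164 (z = (22*39)² = 858² = 736164)
√(z + N(1191)) = √(736164 + (49 + 1191)) = √(736164 + 1240) = √737404 = 2*√184351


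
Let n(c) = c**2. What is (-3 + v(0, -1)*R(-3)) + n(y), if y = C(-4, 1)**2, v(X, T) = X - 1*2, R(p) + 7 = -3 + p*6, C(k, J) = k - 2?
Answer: 1349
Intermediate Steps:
C(k, J) = -2 + k
R(p) = -10 + 6*p (R(p) = -7 + (-3 + p*6) = -7 + (-3 + 6*p) = -10 + 6*p)
v(X, T) = -2 + X (v(X, T) = X - 2 = -2 + X)
y = 36 (y = (-2 - 4)**2 = (-6)**2 = 36)
(-3 + v(0, -1)*R(-3)) + n(y) = (-3 + (-2 + 0)*(-10 + 6*(-3))) + 36**2 = (-3 - 2*(-10 - 18)) + 1296 = (-3 - 2*(-28)) + 1296 = (-3 + 56) + 1296 = 53 + 1296 = 1349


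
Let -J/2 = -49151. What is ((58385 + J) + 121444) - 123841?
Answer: 154290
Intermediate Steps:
J = 98302 (J = -2*(-49151) = 98302)
((58385 + J) + 121444) - 123841 = ((58385 + 98302) + 121444) - 123841 = (156687 + 121444) - 123841 = 278131 - 123841 = 154290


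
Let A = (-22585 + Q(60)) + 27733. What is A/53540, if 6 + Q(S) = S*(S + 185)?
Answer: 9921/26770 ≈ 0.37060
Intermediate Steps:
Q(S) = -6 + S*(185 + S) (Q(S) = -6 + S*(S + 185) = -6 + S*(185 + S))
A = 19842 (A = (-22585 + (-6 + 60**2 + 185*60)) + 27733 = (-22585 + (-6 + 3600 + 11100)) + 27733 = (-22585 + 14694) + 27733 = -7891 + 27733 = 19842)
A/53540 = 19842/53540 = 19842*(1/53540) = 9921/26770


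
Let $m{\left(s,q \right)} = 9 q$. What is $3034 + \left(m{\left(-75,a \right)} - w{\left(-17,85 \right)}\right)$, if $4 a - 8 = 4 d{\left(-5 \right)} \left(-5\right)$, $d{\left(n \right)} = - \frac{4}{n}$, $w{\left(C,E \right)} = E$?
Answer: $2931$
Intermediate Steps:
$a = -2$ ($a = 2 + \frac{4 \left(- \frac{4}{-5}\right) \left(-5\right)}{4} = 2 + \frac{4 \left(\left(-4\right) \left(- \frac{1}{5}\right)\right) \left(-5\right)}{4} = 2 + \frac{4 \cdot \frac{4}{5} \left(-5\right)}{4} = 2 + \frac{\frac{16}{5} \left(-5\right)}{4} = 2 + \frac{1}{4} \left(-16\right) = 2 - 4 = -2$)
$3034 + \left(m{\left(-75,a \right)} - w{\left(-17,85 \right)}\right) = 3034 + \left(9 \left(-2\right) - 85\right) = 3034 - 103 = 2931$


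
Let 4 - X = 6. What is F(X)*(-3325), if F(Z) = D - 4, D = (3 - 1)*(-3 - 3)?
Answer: 53200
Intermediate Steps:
D = -12 (D = 2*(-6) = -12)
X = -2 (X = 4 - 1*6 = 4 - 6 = -2)
F(Z) = -16 (F(Z) = -12 - 4 = -16)
F(X)*(-3325) = -16*(-3325) = 53200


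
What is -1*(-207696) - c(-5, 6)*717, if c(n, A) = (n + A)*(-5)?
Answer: 211281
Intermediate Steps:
c(n, A) = -5*A - 5*n (c(n, A) = (A + n)*(-5) = -5*A - 5*n)
-1*(-207696) - c(-5, 6)*717 = -1*(-207696) - (-5*6 - 5*(-5))*717 = 207696 - (-30 + 25)*717 = 207696 - (-5)*717 = 207696 - 1*(-3585) = 207696 + 3585 = 211281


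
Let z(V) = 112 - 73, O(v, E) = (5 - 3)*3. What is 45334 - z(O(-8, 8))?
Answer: 45295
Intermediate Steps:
O(v, E) = 6 (O(v, E) = 2*3 = 6)
z(V) = 39
45334 - z(O(-8, 8)) = 45334 - 1*39 = 45334 - 39 = 45295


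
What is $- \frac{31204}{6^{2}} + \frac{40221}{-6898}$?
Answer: $- \frac{54173287}{62082} \approx -872.61$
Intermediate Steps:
$- \frac{31204}{6^{2}} + \frac{40221}{-6898} = - \frac{31204}{36} + 40221 \left(- \frac{1}{6898}\right) = \left(-31204\right) \frac{1}{36} - \frac{40221}{6898} = - \frac{7801}{9} - \frac{40221}{6898} = - \frac{54173287}{62082}$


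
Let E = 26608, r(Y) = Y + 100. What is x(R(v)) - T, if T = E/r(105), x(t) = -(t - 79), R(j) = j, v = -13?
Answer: -7748/205 ≈ -37.795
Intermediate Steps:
r(Y) = 100 + Y
x(t) = 79 - t (x(t) = -(-79 + t) = 79 - t)
T = 26608/205 (T = 26608/(100 + 105) = 26608/205 ≈ 129.80)
x(R(v)) - T = (79 - 1*(-13)) - 1*26608/205 = (79 + 13) - 26608/205 = 92 - 26608/205 = -7748/205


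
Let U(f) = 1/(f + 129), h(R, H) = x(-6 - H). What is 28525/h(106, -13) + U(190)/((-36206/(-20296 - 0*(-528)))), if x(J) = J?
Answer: 547268661/134299 ≈ 4075.0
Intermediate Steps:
h(R, H) = -6 - H
U(f) = 1/(129 + f)
28525/h(106, -13) + U(190)/((-36206/(-20296 - 0*(-528)))) = 28525/(-6 - 1*(-13)) + 1/((129 + 190)*((-36206/(-20296 - 0*(-528))))) = 28525/(-6 + 13) + 1/(319*((-36206/(-20296 - 1*0)))) = 28525/7 + 1/(319*((-36206/(-20296 + 0)))) = 28525*(1/7) + 1/(319*((-36206/(-20296)))) = 4075 + 1/(319*((-36206*(-1/20296)))) = 4075 + 1/(319*(421/236)) = 4075 + (1/319)*(236/421) = 4075 + 236/134299 = 547268661/134299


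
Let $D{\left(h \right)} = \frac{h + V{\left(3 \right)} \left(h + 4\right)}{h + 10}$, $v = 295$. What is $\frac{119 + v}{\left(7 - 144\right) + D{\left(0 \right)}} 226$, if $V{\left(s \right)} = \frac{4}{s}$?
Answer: $- \frac{61020}{89} \approx -685.62$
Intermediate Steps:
$D{\left(h \right)} = \frac{\frac{16}{3} + \frac{7 h}{3}}{10 + h}$ ($D{\left(h \right)} = \frac{h + \frac{4}{3} \left(h + 4\right)}{h + 10} = \frac{h + 4 \cdot \frac{1}{3} \left(4 + h\right)}{10 + h} = \frac{h + \frac{4 \left(4 + h\right)}{3}}{10 + h} = \frac{h + \left(\frac{16}{3} + \frac{4 h}{3}\right)}{10 + h} = \frac{\frac{16}{3} + \frac{7 h}{3}}{10 + h}$)
$\frac{119 + v}{\left(7 - 144\right) + D{\left(0 \right)}} 226 = \frac{119 + 295}{\left(7 - 144\right) + \frac{16 + 7 \cdot 0}{3 \left(10 + 0\right)}} 226 = \frac{414}{\left(7 - 144\right) + \frac{16 + 0}{3 \cdot 10}} \cdot 226 = \frac{414}{-137 + \frac{1}{3} \cdot \frac{1}{10} \cdot 16} \cdot 226 = \frac{414}{-137 + \frac{8}{15}} \cdot 226 = \frac{414}{- \frac{2047}{15}} \cdot 226 = 414 \left(- \frac{15}{2047}\right) 226 = \left(- \frac{270}{89}\right) 226 = - \frac{61020}{89}$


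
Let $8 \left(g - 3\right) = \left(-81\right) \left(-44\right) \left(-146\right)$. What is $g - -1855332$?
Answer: $1790292$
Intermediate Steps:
$g = -65040$ ($g = 3 + \frac{\left(-81\right) \left(-44\right) \left(-146\right)}{8} = 3 + \frac{3564 \left(-146\right)}{8} = 3 + \frac{1}{8} \left(-520344\right) = 3 - 65043 = -65040$)
$g - -1855332 = -65040 - -1855332 = -65040 + 1855332 = 1790292$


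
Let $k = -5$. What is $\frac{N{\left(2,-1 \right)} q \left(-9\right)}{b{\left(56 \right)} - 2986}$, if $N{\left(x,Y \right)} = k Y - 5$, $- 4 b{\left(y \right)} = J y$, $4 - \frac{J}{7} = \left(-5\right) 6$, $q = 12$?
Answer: $0$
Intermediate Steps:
$J = 238$ ($J = 28 - 7 \left(\left(-5\right) 6\right) = 28 - -210 = 28 + 210 = 238$)
$b{\left(y \right)} = - \frac{119 y}{2}$ ($b{\left(y \right)} = - \frac{238 y}{4} = - \frac{119 y}{2}$)
$N{\left(x,Y \right)} = -5 - 5 Y$ ($N{\left(x,Y \right)} = - 5 Y - 5 = -5 - 5 Y$)
$\frac{N{\left(2,-1 \right)} q \left(-9\right)}{b{\left(56 \right)} - 2986} = \frac{\left(-5 - -5\right) 12 \left(-9\right)}{\left(- \frac{119}{2}\right) 56 - 2986} = \frac{\left(-5 + 5\right) 12 \left(-9\right)}{-3332 - 2986} = \frac{0 \cdot 12 \left(-9\right)}{-6318} = 0 \left(-9\right) \left(- \frac{1}{6318}\right) = 0 \left(- \frac{1}{6318}\right) = 0$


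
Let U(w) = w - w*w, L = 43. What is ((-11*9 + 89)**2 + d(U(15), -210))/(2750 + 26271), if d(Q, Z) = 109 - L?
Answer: 166/29021 ≈ 0.0057200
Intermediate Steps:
U(w) = w - w**2
d(Q, Z) = 66 (d(Q, Z) = 109 - 1*43 = 109 - 43 = 66)
((-11*9 + 89)**2 + d(U(15), -210))/(2750 + 26271) = ((-11*9 + 89)**2 + 66)/(2750 + 26271) = ((-99 + 89)**2 + 66)/29021 = ((-10)**2 + 66)*(1/29021) = (100 + 66)*(1/29021) = 166*(1/29021) = 166/29021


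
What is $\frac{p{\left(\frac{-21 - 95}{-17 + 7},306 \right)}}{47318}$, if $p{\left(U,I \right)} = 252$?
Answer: $\frac{126}{23659} \approx 0.0053257$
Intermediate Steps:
$\frac{p{\left(\frac{-21 - 95}{-17 + 7},306 \right)}}{47318} = \frac{252}{47318} = 252 \cdot \frac{1}{47318} = \frac{126}{23659}$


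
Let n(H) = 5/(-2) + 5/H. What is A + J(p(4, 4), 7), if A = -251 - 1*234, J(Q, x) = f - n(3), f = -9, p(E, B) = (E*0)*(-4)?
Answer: -2959/6 ≈ -493.17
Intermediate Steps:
p(E, B) = 0 (p(E, B) = 0*(-4) = 0)
n(H) = -5/2 + 5/H (n(H) = 5*(-½) + 5/H = -5/2 + 5/H)
J(Q, x) = -49/6 (J(Q, x) = -9 - (-5/2 + 5/3) = -9 - 1*(-⅚) = -9 + ⅚ = -49/6)
A = -485 (A = -251 - 234 = -485)
A + J(p(4, 4), 7) = -485 - 49/6 = -2959/6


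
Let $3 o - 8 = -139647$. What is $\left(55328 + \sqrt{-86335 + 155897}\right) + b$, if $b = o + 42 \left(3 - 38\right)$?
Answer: $\frac{21935}{3} + \sqrt{69562} \approx 7575.4$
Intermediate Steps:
$o = - \frac{139639}{3}$ ($o = \frac{8}{3} + \frac{1}{3} \left(-139647\right) = \frac{8}{3} - 46549 = - \frac{139639}{3} \approx -46546.0$)
$b = - \frac{144049}{3}$ ($b = - \frac{139639}{3} + 42 \left(3 - 38\right) = - \frac{139639}{3} + 42 \left(-35\right) = - \frac{139639}{3} - 1470 = - \frac{144049}{3} \approx -48016.0$)
$\left(55328 + \sqrt{-86335 + 155897}\right) + b = \left(55328 + \sqrt{-86335 + 155897}\right) - \frac{144049}{3} = \left(55328 + \sqrt{69562}\right) - \frac{144049}{3} = \frac{21935}{3} + \sqrt{69562}$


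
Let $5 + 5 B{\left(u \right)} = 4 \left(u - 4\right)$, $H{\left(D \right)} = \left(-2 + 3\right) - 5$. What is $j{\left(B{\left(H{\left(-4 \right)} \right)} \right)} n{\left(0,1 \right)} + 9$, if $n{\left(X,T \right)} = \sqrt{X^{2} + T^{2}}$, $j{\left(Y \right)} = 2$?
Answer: $11$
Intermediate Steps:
$H{\left(D \right)} = -4$ ($H{\left(D \right)} = 1 - 5 = -4$)
$B{\left(u \right)} = - \frac{21}{5} + \frac{4 u}{5}$ ($B{\left(u \right)} = -1 + \frac{4 \left(u - 4\right)}{5} = -1 + \frac{4 \left(-4 + u\right)}{5} = -1 + \frac{-16 + 4 u}{5} = -1 + \left(- \frac{16}{5} + \frac{4 u}{5}\right) = - \frac{21}{5} + \frac{4 u}{5}$)
$n{\left(X,T \right)} = \sqrt{T^{2} + X^{2}}$
$j{\left(B{\left(H{\left(-4 \right)} \right)} \right)} n{\left(0,1 \right)} + 9 = 2 \sqrt{1^{2} + 0^{2}} + 9 = 2 \sqrt{1 + 0} + 9 = 2 \sqrt{1} + 9 = 2 \cdot 1 + 9 = 2 + 9 = 11$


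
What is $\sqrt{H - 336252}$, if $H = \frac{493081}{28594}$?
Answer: $\frac{i \sqrt{326886084638}}{986} \approx 579.86 i$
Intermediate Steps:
$H = \frac{493081}{28594}$ ($H = 493081 \cdot \frac{1}{28594} = \frac{493081}{28594} \approx 17.244$)
$\sqrt{H - 336252} = \sqrt{\frac{493081}{28594} - 336252} = \sqrt{- \frac{9614296607}{28594}} = \frac{i \sqrt{326886084638}}{986}$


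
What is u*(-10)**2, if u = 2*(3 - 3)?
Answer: 0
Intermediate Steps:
u = 0 (u = 2*0 = 0)
u*(-10)**2 = 0*(-10)**2 = 0*100 = 0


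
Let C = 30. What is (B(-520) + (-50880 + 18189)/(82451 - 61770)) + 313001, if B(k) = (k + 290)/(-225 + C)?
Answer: 252453449936/806559 ≈ 3.1300e+5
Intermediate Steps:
B(k) = -58/39 - k/195 (B(k) = (k + 290)/(-225 + 30) = (290 + k)/(-195) = (290 + k)*(-1/195) = -58/39 - k/195)
(B(-520) + (-50880 + 18189)/(82451 - 61770)) + 313001 = ((-58/39 - 1/195*(-520)) + (-50880 + 18189)/(82451 - 61770)) + 313001 = ((-58/39 + 8/3) - 32691/20681) + 313001 = (46/39 - 32691*1/20681) + 313001 = (46/39 - 32691/20681) + 313001 = -323623/806559 + 313001 = 252453449936/806559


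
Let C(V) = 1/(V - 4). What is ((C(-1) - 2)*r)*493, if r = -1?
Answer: 5423/5 ≈ 1084.6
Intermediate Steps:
C(V) = 1/(-4 + V)
((C(-1) - 2)*r)*493 = ((1/(-4 - 1) - 2)*(-1))*493 = ((1/(-5) - 2)*(-1))*493 = ((-⅕ - 2)*(-1))*493 = -11/5*(-1)*493 = (11/5)*493 = 5423/5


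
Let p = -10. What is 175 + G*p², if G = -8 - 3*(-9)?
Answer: 2075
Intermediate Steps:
G = 19 (G = -8 + 27 = 19)
175 + G*p² = 175 + 19*(-10)² = 175 + 19*100 = 175 + 1900 = 2075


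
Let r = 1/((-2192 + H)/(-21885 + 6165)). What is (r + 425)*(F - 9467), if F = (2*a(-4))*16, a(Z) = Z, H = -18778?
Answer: -2855462405/699 ≈ -4.0851e+6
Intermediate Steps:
F = -128 (F = (2*(-4))*16 = -8*16 = -128)
r = 524/699 (r = 1/((-2192 - 18778)/(-21885 + 6165)) = 1/(-20970/(-15720)) = 1/(-20970*(-1/15720)) = 1/(699/524) = 524/699 ≈ 0.74964)
(r + 425)*(F - 9467) = (524/699 + 425)*(-128 - 9467) = (297599/699)*(-9595) = -2855462405/699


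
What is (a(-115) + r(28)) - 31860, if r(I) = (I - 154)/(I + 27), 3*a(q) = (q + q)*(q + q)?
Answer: -2347778/165 ≈ -14229.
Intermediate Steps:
a(q) = 4*q**2/3 (a(q) = ((q + q)*(q + q))/3 = ((2*q)*(2*q))/3 = (4*q**2)/3 = 4*q**2/3)
r(I) = (-154 + I)/(27 + I)
(a(-115) + r(28)) - 31860 = ((4/3)*(-115)**2 + (-154 + 28)/(27 + 28)) - 31860 = ((4/3)*13225 - 126/55) - 31860 = (52900/3 + (1/55)*(-126)) - 31860 = (52900/3 - 126/55) - 31860 = 2909122/165 - 31860 = -2347778/165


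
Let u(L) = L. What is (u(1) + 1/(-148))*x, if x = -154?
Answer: -11319/74 ≈ -152.96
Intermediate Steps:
(u(1) + 1/(-148))*x = (1 + 1/(-148))*(-154) = (1 - 1/148)*(-154) = (147/148)*(-154) = -11319/74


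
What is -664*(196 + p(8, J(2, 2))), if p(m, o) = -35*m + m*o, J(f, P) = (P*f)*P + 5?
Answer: -13280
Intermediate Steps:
J(f, P) = 5 + f*P**2 (J(f, P) = f*P**2 + 5 = 5 + f*P**2)
-664*(196 + p(8, J(2, 2))) = -664*(196 + 8*(-35 + (5 + 2*2**2))) = -664*(196 + 8*(-35 + (5 + 2*4))) = -664*(196 + 8*(-35 + (5 + 8))) = -664*(196 + 8*(-35 + 13)) = -664*(196 + 8*(-22)) = -664*(196 - 176) = -664*20 = -13280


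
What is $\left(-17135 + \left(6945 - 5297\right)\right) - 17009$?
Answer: $-32496$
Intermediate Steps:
$\left(-17135 + \left(6945 - 5297\right)\right) - 17009 = \left(-17135 + 1648\right) - 17009 = -15487 - 17009 = -32496$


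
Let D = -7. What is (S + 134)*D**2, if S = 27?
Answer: 7889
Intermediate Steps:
(S + 134)*D**2 = (27 + 134)*(-7)**2 = 161*49 = 7889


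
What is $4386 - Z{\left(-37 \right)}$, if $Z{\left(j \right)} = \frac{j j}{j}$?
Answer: $4423$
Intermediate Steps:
$Z{\left(j \right)} = j$ ($Z{\left(j \right)} = \frac{j^{2}}{j} = j$)
$4386 - Z{\left(-37 \right)} = 4386 - -37 = 4386 + 37 = 4423$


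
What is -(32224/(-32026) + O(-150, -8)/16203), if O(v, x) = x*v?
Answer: 80615712/86486213 ≈ 0.93212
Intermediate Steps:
O(v, x) = v*x
-(32224/(-32026) + O(-150, -8)/16203) = -(32224/(-32026) - 150*(-8)/16203) = -(32224*(-1/32026) + 1200*(1/16203)) = -(-16112/16013 + 400/5401) = -1*(-80615712/86486213) = 80615712/86486213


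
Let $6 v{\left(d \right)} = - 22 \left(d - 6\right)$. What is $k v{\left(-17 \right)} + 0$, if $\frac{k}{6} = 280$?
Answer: $141680$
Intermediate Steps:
$v{\left(d \right)} = 22 - \frac{11 d}{3}$ ($v{\left(d \right)} = \frac{\left(-22\right) \left(d - 6\right)}{6} = \frac{\left(-22\right) \left(-6 + d\right)}{6} = \frac{132 - 22 d}{6} = 22 - \frac{11 d}{3}$)
$k = 1680$ ($k = 6 \cdot 280 = 1680$)
$k v{\left(-17 \right)} + 0 = 1680 \left(22 - - \frac{187}{3}\right) + 0 = 1680 \left(22 + \frac{187}{3}\right) + 0 = 1680 \cdot \frac{253}{3} + 0 = 141680 + 0 = 141680$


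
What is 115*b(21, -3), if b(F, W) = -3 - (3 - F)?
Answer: 1725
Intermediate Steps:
b(F, W) = -6 + F (b(F, W) = -3 + (-3 + F) = -6 + F)
115*b(21, -3) = 115*(-6 + 21) = 115*15 = 1725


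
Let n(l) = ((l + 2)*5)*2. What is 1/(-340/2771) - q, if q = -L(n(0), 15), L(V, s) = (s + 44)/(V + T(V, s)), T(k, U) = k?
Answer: -267/40 ≈ -6.6750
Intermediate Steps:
n(l) = 20 + 10*l (n(l) = ((2 + l)*5)*2 = (10 + 5*l)*2 = 20 + 10*l)
L(V, s) = (44 + s)/(2*V) (L(V, s) = (s + 44)/(V + V) = (44 + s)/((2*V)) = (44 + s)*(1/(2*V)) = (44 + s)/(2*V))
q = -59/40 (q = -(44 + 15)/(2*(20 + 10*0)) = -59/(2*(20 + 0)) = -59/(2*20) = -1*59/40 = -59/40 ≈ -1.4750)
1/(-340/2771) - q = 1/(-340/2771) - 1*(-59/40) = 1/(-340*1/2771) + 59/40 = 1/(-20/163) + 59/40 = -163/20 + 59/40 = -267/40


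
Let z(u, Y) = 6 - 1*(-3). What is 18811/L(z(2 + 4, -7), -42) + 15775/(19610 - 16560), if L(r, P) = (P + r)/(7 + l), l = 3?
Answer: -22928597/4026 ≈ -5695.1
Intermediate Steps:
z(u, Y) = 9 (z(u, Y) = 6 + 3 = 9)
L(r, P) = P/10 + r/10 (L(r, P) = (P + r)/(7 + 3) = (P + r)/10 = (P + r)*(⅒) = P/10 + r/10)
18811/L(z(2 + 4, -7), -42) + 15775/(19610 - 16560) = 18811/((⅒)*(-42) + (⅒)*9) + 15775/(19610 - 16560) = 18811/(-21/5 + 9/10) + 15775/3050 = 18811/(-33/10) + 15775*(1/3050) = 18811*(-10/33) + 631/122 = -188110/33 + 631/122 = -22928597/4026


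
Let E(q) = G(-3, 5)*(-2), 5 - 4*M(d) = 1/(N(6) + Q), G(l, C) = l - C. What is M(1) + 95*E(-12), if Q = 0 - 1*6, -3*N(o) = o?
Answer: 48681/32 ≈ 1521.3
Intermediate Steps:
N(o) = -o/3
Q = -6 (Q = 0 - 6 = -6)
M(d) = 41/32 (M(d) = 5/4 - 1/(4*(-⅓*6 - 6)) = 5/4 - 1/(4*(-2 - 6)) = 5/4 - ¼/(-8) = 5/4 - ¼*(-⅛) = 5/4 + 1/32 = 41/32)
E(q) = 16 (E(q) = (-3 - 1*5)*(-2) = (-3 - 5)*(-2) = -8*(-2) = 16)
M(1) + 95*E(-12) = 41/32 + 95*16 = 41/32 + 1520 = 48681/32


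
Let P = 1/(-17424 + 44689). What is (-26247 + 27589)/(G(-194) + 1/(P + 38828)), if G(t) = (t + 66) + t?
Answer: -1420702154982/340883798297 ≈ -4.1677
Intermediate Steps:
P = 1/27265 ≈ 3.6677e-5
G(t) = 66 + 2*t (G(t) = (66 + t) + t = 66 + 2*t)
(-26247 + 27589)/(G(-194) + 1/(P + 38828)) = (-26247 + 27589)/((66 + 2*(-194)) + 1/(1/27265 + 38828)) = 1342/((66 - 388) + 1/(1058645421/27265)) = 1342/(-322 + 27265/1058645421) = 1342/(-340883798297/1058645421) = 1342*(-1058645421/340883798297) = -1420702154982/340883798297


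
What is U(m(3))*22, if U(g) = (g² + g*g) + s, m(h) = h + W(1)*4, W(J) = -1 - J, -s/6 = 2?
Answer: 836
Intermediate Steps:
s = -12 (s = -6*2 = -12)
m(h) = -8 + h (m(h) = h + (-1 - 1*1)*4 = h + (-1 - 1)*4 = h - 2*4 = h - 8 = -8 + h)
U(g) = -12 + 2*g² (U(g) = (g² + g*g) - 12 = (g² + g²) - 12 = 2*g² - 12 = -12 + 2*g²)
U(m(3))*22 = (-12 + 2*(-8 + 3)²)*22 = (-12 + 2*(-5)²)*22 = (-12 + 2*25)*22 = (-12 + 50)*22 = 38*22 = 836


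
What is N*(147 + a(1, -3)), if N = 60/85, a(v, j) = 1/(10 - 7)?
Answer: 104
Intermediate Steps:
a(v, j) = ⅓ (a(v, j) = 1/3 = ⅓)
N = 12/17 (N = 60*(1/85) = 12/17 ≈ 0.70588)
N*(147 + a(1, -3)) = 12*(147 + ⅓)/17 = (12/17)*(442/3) = 104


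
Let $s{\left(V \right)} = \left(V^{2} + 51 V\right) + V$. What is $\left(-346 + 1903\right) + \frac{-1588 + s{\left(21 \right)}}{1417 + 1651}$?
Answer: $\frac{4776821}{3068} \approx 1557.0$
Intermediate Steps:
$s{\left(V \right)} = V^{2} + 52 V$
$\left(-346 + 1903\right) + \frac{-1588 + s{\left(21 \right)}}{1417 + 1651} = \left(-346 + 1903\right) + \frac{-1588 + 21 \left(52 + 21\right)}{1417 + 1651} = 1557 + \frac{-1588 + 21 \cdot 73}{3068} = 1557 + \left(-1588 + 1533\right) \frac{1}{3068} = 1557 - \frac{55}{3068} = \frac{4776821}{3068}$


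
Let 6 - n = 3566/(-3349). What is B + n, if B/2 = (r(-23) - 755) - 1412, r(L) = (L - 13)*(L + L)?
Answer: -3399018/3349 ≈ -1014.9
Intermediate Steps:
r(L) = 2*L*(-13 + L) (r(L) = (-13 + L)*(2*L) = 2*L*(-13 + L))
n = 23660/3349 (n = 6 - 3566/(-3349) = 6 - 3566*(-1)/3349 = 6 - 1*(-3566/3349) = 6 + 3566/3349 = 23660/3349 ≈ 7.0648)
B = -1022 (B = 2*((2*(-23)*(-13 - 23) - 755) - 1412) = 2*((2*(-23)*(-36) - 755) - 1412) = 2*((1656 - 755) - 1412) = 2*(901 - 1412) = 2*(-511) = -1022)
B + n = -1022 + 23660/3349 = -3399018/3349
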